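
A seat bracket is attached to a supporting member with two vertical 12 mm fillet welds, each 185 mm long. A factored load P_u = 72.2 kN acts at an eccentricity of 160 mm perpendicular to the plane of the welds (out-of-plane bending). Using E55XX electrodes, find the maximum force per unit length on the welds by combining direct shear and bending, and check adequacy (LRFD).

E55XX → F_EXX = 550 MPa.
L_w = 2 × 185 = 370 mm; section modulus (unit throat) S = 2 × L²/6 = 11410 mm².
Direct shear f_v = P/L_w = 72.2×10³/370 = 195.1 N/mm.
Moment M = P × e = 72.2×10³ × 160 = 11552000 N·mm; bending f_b = M/S = 1013 N/mm.
f_max = √(f_v² + f_b²) = √(195.1² + 1013²) = 1031 N/mm.
φr_n = 0.75 × 0.6 × 550 × (0.707 × 12) = 2100 N/mm → adequate.

f_max ≈ 1030 N/mm; adequate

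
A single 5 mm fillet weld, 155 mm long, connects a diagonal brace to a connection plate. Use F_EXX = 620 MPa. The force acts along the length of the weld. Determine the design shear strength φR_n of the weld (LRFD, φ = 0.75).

φR_n ≈ 153 kN

Effective throat t_e = 0.707 × 5 = 3.535 mm.
Total length L = 155 mm; A_we = 3.535 × 155 = 547.9 mm².
F_nw = 0.6 F_EXX = 0.6 × 620 = 372 MPa.
φR_n = 0.75 × 372 × 547.9 × 10⁻³ = 152.9 kN.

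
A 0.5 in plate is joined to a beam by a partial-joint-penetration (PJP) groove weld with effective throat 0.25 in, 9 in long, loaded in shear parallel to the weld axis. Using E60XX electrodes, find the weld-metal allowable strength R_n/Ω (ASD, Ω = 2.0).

E60XX → F_EXX = 60 ksi.
Effective throat (given) t_e = 0.25 in.
A_we = 0.25 × 9 = 2.25 in².
F_nw = 0.6 F_EXX = 36 ksi.
R_n/Ω = (36 × 2.25) / 2.0 = 40.5 kip.

R_n/Ω ≈ 40.5 kip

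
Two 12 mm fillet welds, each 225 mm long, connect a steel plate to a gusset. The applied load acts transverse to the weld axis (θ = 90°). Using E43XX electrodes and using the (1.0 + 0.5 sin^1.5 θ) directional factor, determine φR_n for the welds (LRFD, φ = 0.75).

φR_n ≈ 1110 kN

E43XX → F_EXX = 430 MPa.
t_e = 0.707 × 12 = 8.484 mm; A_we = 8.484 × 450 = 3818 mm².
Directional factor: 1.0 + 0.5 sin^1.5(90°) = 1.5.
F_nw = 0.6 × 430 × 1.5 = 387 MPa.
φR_n = 0.75 × 387 × 3818 × 10⁻³ = 1108 kN.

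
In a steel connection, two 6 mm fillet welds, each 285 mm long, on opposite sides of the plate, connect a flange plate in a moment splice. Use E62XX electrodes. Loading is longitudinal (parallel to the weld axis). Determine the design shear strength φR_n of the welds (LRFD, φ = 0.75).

E62XX → F_EXX = 620 MPa.
Effective throat t_e = 0.707 × 6 = 4.242 mm.
Total length L = 570 mm; A_we = 4.242 × 570 = 2418 mm².
F_nw = 0.6 F_EXX = 0.6 × 620 = 372 MPa.
φR_n = 0.75 × 372 × 2418 × 10⁻³ = 674.6 kN.

φR_n ≈ 675 kN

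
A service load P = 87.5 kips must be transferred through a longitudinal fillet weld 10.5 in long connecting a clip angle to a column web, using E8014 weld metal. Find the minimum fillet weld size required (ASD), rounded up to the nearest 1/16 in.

E80XX → F_EXX = 80 ksi.
Total weld length L = 10.5 in.
Required throat t_e = P × Ω / (0.6 F_EXX × L) = 87.5 × 2.0 / (0.6 × 80 × 10.5) = 0.3472 in.
Required leg w = t_e / 0.707 = 0.4911 in → use 1/2 in.

w = 1/2 in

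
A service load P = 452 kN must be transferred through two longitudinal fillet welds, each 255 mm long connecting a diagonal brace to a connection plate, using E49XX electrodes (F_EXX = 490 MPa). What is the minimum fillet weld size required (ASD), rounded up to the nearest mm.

w = 9 mm

Total weld length L = 510 mm.
Required throat t_e = P × Ω / (0.6 F_EXX × L) = 452 × 2.0 / (0.6 × 490 × 510 × 10⁻³) = 6.029 mm.
Required leg w = t_e / 0.707 = 8.528 mm → use 9 mm.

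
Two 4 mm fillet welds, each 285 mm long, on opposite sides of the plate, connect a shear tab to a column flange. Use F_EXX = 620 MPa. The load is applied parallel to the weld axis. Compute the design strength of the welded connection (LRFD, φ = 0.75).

φR_n ≈ 450 kN

Effective throat t_e = 0.707 × 4 = 2.828 mm.
Total length L = 570 mm; A_we = 2.828 × 570 = 1612 mm².
F_nw = 0.6 F_EXX = 0.6 × 620 = 372 MPa.
φR_n = 0.75 × 372 × 1612 × 10⁻³ = 449.7 kN.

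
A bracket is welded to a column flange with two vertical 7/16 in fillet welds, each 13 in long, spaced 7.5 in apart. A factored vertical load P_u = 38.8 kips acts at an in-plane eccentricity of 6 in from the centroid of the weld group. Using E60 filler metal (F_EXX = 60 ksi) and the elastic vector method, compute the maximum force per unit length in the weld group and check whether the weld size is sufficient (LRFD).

Total weld length L_w = 26 in. Treat welds as unit-width lines.
Polar moment about centroid: J = 2[d³/12 + d(b/2)²] = 2[13³/12 + 13×3.75²] = 731.8 in³.
Direct shear f_v = P/L_w = 38.8 / 26 = 1.492 kip/in (vertical).
Torsion M = P·e = 38.8 × 6 = 232.8 kip·in.
Critical point at (x, y) = (3.75, 6.5) from centroid. f_tx = M·y/J = 2.068 kip/in; f_ty = M·x/J = 1.193 kip/in.
Resultant f_max = √[f_tx² + (f_v + f_ty)²] = √[2.068² + (1.492 + 1.193)²] = 3.389 kip/in.
Capacity per unit length: φr_n = 0.75 × 0.6 × 60 × (0.707 × 0.4375) = 8.351 kip/in.
3.389 ≤ 8.351 → adequate.

f_max ≈ 3.39 kip/in; adequate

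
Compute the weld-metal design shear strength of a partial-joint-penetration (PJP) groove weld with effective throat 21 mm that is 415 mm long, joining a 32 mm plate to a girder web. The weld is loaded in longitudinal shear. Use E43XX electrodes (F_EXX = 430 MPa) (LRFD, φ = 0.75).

φR_n ≈ 1690 kN

Effective throat (given) t_e = 21 mm.
A_we = 21 × 415 = 8715 mm².
F_nw = 0.6 F_EXX = 258 MPa.
φR_n = 0.75 × 258 × 8715 × 10⁻³ = 1686 kN.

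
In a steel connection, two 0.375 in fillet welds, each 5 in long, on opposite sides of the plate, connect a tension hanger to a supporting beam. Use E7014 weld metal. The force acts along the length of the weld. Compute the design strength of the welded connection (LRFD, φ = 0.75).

φR_n ≈ 83.5 kip

E70XX → F_EXX = 70 ksi.
Effective throat t_e = 0.707 × 0.375 = 0.2651 in.
Total length L = 10 in; A_we = 0.2651 × 10 = 2.651 in².
F_nw = 0.6 F_EXX = 0.6 × 70 = 42 ksi.
φR_n = 0.75 × 42 × 2.651 = 83.51 kip.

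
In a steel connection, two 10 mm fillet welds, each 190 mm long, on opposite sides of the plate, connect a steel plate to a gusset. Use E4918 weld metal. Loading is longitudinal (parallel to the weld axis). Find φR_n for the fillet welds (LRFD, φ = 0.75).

E49XX → F_EXX = 490 MPa.
Effective throat t_e = 0.707 × 10 = 7.07 mm.
Total length L = 380 mm; A_we = 7.07 × 380 = 2687 mm².
F_nw = 0.6 F_EXX = 0.6 × 490 = 294 MPa.
φR_n = 0.75 × 294 × 2687 × 10⁻³ = 592.4 kN.

φR_n ≈ 592 kN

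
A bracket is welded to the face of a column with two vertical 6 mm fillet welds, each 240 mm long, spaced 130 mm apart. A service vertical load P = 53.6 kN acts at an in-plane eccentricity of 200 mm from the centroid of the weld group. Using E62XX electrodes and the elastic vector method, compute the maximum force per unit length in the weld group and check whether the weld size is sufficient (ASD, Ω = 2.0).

f_max ≈ 403 N/mm; adequate

E62XX → F_EXX = 620 MPa.
Total weld length L_w = 480 mm. Treat welds as unit-width lines.
Polar moment about centroid: J = 2[d³/12 + d(b/2)²] = 2[240³/12 + 240×65²] = 4332000 mm³.
Direct shear f_v = P/L_w = 53.6×10³ / 480 = 111.7 N/mm (vertical).
Torsion M = P·e = 53.6×10³ × 200 = 10720000 N·mm.
Critical point at (x, y) = (65, 120) from centroid. f_tx = M·y/J = 297 N/mm; f_ty = M·x/J = 160.8 N/mm.
Resultant f_max = √[f_tx² + (f_v + f_ty)²] = √[297² + (111.7 + 160.8)²] = 403 N/mm.
Capacity per unit length: r_n/Ω = (1/2.0) × 0.6 × 620 × (0.707 × 6) = 789 N/mm.
403 ≤ 789 → adequate.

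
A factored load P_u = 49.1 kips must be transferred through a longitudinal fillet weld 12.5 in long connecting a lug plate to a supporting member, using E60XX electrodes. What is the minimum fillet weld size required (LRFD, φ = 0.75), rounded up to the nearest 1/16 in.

w = 1/4 in

E60XX → F_EXX = 60 ksi.
Total weld length L = 12.5 in.
Required throat t_e = P_u / (φ × 0.6 F_EXX × L) = 49.1 / (0.75 × 0.6 × 60 × 12.5) = 0.1455 in.
Required leg w = t_e / 0.707 = 0.2058 in → use 1/4 in.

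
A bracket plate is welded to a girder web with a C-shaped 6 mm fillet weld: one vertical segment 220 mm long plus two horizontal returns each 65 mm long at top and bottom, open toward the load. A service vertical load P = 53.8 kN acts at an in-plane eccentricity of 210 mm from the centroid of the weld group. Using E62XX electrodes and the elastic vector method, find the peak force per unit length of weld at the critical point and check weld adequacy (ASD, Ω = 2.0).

E62XX → F_EXX = 620 MPa.
Total weld length L_w = 350 mm. Treat welds as unit-width lines.
Centroid: x̄ = 2×65×32.5 / 350 = 12.07 mm from the vertical weld.
Polar moment about centroid: J = I_x + I_y = [220³/12 + 2×65×110²] + [220×12.07² + 2(65³/12 + 65×20.43²)] = 2592000 mm³.
Direct shear f_v = P/L_w = 53.8×10³ / 350 = 153.7 N/mm (vertical).
Torsion M = P·e = 53.8×10³ × 210 = 11298000 N·mm.
Critical point at (x, y) = (52.93, 110) from centroid. f_tx = M·y/J = 479.4 N/mm; f_ty = M·x/J = 230.7 N/mm.
Resultant f_max = √[f_tx² + (f_v + f_ty)²] = √[479.4² + (153.7 + 230.7)²] = 614.5 N/mm.
Capacity per unit length: r_n/Ω = (1/2.0) × 0.6 × 620 × (0.707 × 6) = 789 N/mm.
614.5 ≤ 789 → adequate.

f_max ≈ 614 N/mm; adequate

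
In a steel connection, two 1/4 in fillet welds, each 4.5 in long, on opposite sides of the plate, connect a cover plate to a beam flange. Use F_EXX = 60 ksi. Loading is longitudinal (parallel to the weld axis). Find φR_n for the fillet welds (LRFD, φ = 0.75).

φR_n ≈ 43 kips

Effective throat t_e = 0.707 × 0.25 = 0.1767 in.
Total length L = 9 in; A_we = 0.1767 × 9 = 1.591 in².
F_nw = 0.6 F_EXX = 0.6 × 60 = 36 ksi.
φR_n = 0.75 × 36 × 1.591 = 42.95 kips.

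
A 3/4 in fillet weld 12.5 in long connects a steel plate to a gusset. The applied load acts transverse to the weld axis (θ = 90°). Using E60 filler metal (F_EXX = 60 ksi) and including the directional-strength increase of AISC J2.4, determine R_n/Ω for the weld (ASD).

t_e = 0.707 × 0.75 = 0.5302 in; A_we = 0.5302 × 12.5 = 6.628 in².
Directional factor: 1.0 + 0.5 sin^1.5(90°) = 1.5.
F_nw = 0.6 × 60 × 1.5 = 54 ksi.
R_n/Ω = (54 × 6.628) / 2.0 = 179 kips.

R_n/Ω ≈ 179 kips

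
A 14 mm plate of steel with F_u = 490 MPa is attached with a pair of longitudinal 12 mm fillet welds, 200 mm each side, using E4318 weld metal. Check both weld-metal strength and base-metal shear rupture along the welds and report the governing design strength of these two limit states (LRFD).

E43XX → F_EXX = 430 MPa.
t_e = 0.707 × 12 = 8.484 mm; L = 400 mm.
Weld metal: φR_n = 0.75 × 0.6 × 430 × 8.484 × 400 × 10⁻³ = 656.7 kN.
Base metal (shear rupture): φR_n = 0.75 × 0.6 × 490 × 14 × 400 × 10⁻³ = 1235 kN.
Governing: weld metal.

φR_n ≈ 657 kN (weld metal governs)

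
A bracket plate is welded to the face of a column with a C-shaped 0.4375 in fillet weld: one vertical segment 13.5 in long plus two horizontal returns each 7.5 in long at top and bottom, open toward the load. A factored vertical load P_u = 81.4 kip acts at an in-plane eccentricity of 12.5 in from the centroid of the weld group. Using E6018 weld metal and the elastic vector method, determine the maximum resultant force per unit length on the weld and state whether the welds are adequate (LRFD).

E60XX → F_EXX = 60 ksi.
Total weld length L_w = 28.5 in. Treat welds as unit-width lines.
Centroid: x̄ = 2×7.5×3.75 / 28.5 = 1.974 in from the vertical weld.
Polar moment about centroid: J = I_x + I_y = [13.5³/12 + 2×7.5×6.75²] + [13.5×1.974² + 2(7.5³/12 + 7.5×1.776²)] = 1059 in³.
Direct shear f_v = P/L_w = 81.4 / 28.5 = 2.856 kip/in (vertical).
Torsion M = P·e = 81.4 × 12.5 = 1017.5 kip·in.
Critical point at (x, y) = (5.526, 6.75) from centroid. f_tx = M·y/J = 6.487 kip/in; f_ty = M·x/J = 5.311 kip/in.
Resultant f_max = √[f_tx² + (f_v + f_ty)²] = √[6.487² + (2.856 + 5.311)²] = 10.43 kip/in.
Capacity per unit length: φr_n = 0.75 × 0.6 × 60 × (0.707 × 0.4375) = 8.351 kip/in.
10.43 > 8.351 → NOT adequate.

f_max ≈ 10.4 kip/in; NOT adequate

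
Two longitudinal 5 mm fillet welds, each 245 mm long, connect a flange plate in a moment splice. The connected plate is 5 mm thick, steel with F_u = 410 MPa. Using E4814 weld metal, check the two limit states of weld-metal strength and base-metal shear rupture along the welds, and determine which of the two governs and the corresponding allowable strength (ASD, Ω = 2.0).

E48XX → F_EXX = 480 MPa.
t_e = 0.707 × 5 = 3.535 mm; L = 490 mm.
Weld metal: R_n/Ω = (1/2.0) × 0.6 × 480 × 3.535 × 490 × 10⁻³ = 249.4 kN.
Base metal (shear rupture): R_n/Ω = (1/2.0) × 0.6 × 410 × 5 × 490 × 10⁻³ = 301.4 kN.
Governing: weld metal.

R_n/Ω ≈ 249 kN (weld metal governs)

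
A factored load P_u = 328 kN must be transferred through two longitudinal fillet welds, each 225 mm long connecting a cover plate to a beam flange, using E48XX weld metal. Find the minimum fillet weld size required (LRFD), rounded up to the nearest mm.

w = 5 mm

E48XX → F_EXX = 480 MPa.
Total weld length L = 450 mm.
Required throat t_e = P_u / (φ × 0.6 F_EXX × L) = 328 / (0.75 × 0.6 × 480 × 450 × 10⁻³) = 3.374 mm.
Required leg w = t_e / 0.707 = 4.773 mm → use 5 mm.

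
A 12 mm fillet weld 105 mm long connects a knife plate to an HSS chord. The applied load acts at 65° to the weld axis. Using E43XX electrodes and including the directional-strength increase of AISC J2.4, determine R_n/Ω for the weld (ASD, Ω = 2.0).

R_n/Ω ≈ 164 kN

E43XX → F_EXX = 430 MPa.
t_e = 0.707 × 12 = 8.484 mm; A_we = 8.484 × 105 = 890.8 mm².
Directional factor: 1.0 + 0.5 sin^1.5(65°) = 1.431.
F_nw = 0.6 × 430 × 1.431 = 369.3 MPa.
R_n/Ω = (369.3 × 890.8) / 2.0 × 10⁻³ = 164.5 kN.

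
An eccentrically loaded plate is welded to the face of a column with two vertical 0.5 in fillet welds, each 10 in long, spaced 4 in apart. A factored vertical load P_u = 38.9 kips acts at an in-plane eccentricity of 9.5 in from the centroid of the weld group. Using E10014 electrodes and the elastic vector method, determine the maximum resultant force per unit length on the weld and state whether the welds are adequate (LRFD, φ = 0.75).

f_max ≈ 8.97 kip/in; adequate

E100XX → F_EXX = 100 ksi.
Total weld length L_w = 20 in. Treat welds as unit-width lines.
Polar moment about centroid: J = 2[d³/12 + d(b/2)²] = 2[10³/12 + 10×2²] = 246.7 in³.
Direct shear f_v = P/L_w = 38.9 / 20 = 1.945 kip/in (vertical).
Torsion M = P·e = 38.9 × 9.5 = 369.55 kip·in.
Critical point at (x, y) = (2, 5) from centroid. f_tx = M·y/J = 7.491 kip/in; f_ty = M·x/J = 2.996 kip/in.
Resultant f_max = √[f_tx² + (f_v + f_ty)²] = √[7.491² + (1.945 + 2.996)²] = 8.974 kip/in.
Capacity per unit length: φr_n = 0.75 × 0.6 × 100 × (0.707 × 0.5) = 15.91 kip/in.
8.974 ≤ 15.91 → adequate.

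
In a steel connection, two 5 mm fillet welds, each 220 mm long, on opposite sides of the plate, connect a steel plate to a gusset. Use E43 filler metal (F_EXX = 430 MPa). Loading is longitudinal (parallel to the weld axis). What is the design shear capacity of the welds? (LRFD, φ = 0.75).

φR_n ≈ 301 kN

Effective throat t_e = 0.707 × 5 = 3.535 mm.
Total length L = 440 mm; A_we = 3.535 × 440 = 1555 mm².
F_nw = 0.6 F_EXX = 0.6 × 430 = 258 MPa.
φR_n = 0.75 × 258 × 1555 × 10⁻³ = 301 kN.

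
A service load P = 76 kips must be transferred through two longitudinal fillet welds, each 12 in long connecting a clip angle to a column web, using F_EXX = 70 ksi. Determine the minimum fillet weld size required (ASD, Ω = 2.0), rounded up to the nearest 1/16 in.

Total weld length L = 24 in.
Required throat t_e = P × Ω / (0.6 F_EXX × L) = 76 × 2.0 / (0.6 × 70 × 24) = 0.1508 in.
Required leg w = t_e / 0.707 = 0.2133 in → use 1/4 in.

w = 1/4 in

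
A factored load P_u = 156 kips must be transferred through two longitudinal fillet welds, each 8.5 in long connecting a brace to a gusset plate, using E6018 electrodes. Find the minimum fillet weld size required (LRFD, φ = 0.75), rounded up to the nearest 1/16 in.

E60XX → F_EXX = 60 ksi.
Total weld length L = 17 in.
Required throat t_e = P_u / (φ × 0.6 F_EXX × L) = 156 / (0.75 × 0.6 × 60 × 17) = 0.3399 in.
Required leg w = t_e / 0.707 = 0.4807 in → use 1/2 in.

w = 1/2 in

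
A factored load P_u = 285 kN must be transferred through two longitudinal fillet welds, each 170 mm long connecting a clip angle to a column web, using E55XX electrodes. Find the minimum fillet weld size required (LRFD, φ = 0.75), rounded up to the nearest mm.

E55XX → F_EXX = 550 MPa.
Total weld length L = 340 mm.
Required throat t_e = P_u / (φ × 0.6 F_EXX × L) = 285 / (0.75 × 0.6 × 550 × 340 × 10⁻³) = 3.387 mm.
Required leg w = t_e / 0.707 = 4.79 mm → use 5 mm.

w = 5 mm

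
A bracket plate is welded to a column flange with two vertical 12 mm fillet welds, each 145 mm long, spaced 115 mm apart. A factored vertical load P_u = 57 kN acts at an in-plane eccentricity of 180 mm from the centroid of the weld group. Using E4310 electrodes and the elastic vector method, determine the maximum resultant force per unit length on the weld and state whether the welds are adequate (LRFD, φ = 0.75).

f_max ≈ 785 N/mm; adequate

E43XX → F_EXX = 430 MPa.
Total weld length L_w = 290 mm. Treat welds as unit-width lines.
Polar moment about centroid: J = 2[d³/12 + d(b/2)²] = 2[145³/12 + 145×57.5²] = 1467000 mm³.
Direct shear f_v = P/L_w = 57×10³ / 290 = 196.6 N/mm (vertical).
Torsion M = P·e = 57×10³ × 180 = 10260000 N·mm.
Critical point at (x, y) = (57.5, 72.5) from centroid. f_tx = M·y/J = 507.1 N/mm; f_ty = M·x/J = 402.2 N/mm.
Resultant f_max = √[f_tx² + (f_v + f_ty)²] = √[507.1² + (196.6 + 402.2)²] = 784.6 N/mm.
Capacity per unit length: φr_n = 0.75 × 0.6 × 430 × (0.707 × 12) = 1642 N/mm.
784.6 ≤ 1642 → adequate.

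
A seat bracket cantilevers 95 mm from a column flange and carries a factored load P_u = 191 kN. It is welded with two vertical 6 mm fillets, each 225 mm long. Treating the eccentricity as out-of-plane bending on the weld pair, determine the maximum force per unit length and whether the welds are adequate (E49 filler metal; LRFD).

E49XX → F_EXX = 490 MPa.
L_w = 2 × 225 = 450 mm; section modulus (unit throat) S = 2 × L²/6 = 16880 mm².
Direct shear f_v = P/L_w = 191×10³/450 = 424.4 N/mm.
Moment M = P × e = 191×10³ × 95 = 18145000 N·mm; bending f_b = M/S = 1075 N/mm.
f_max = √(f_v² + f_b²) = √(424.4² + 1075²) = 1156 N/mm.
φr_n = 0.75 × 0.6 × 490 × (0.707 × 6) = 935.4 N/mm → NOT adequate.

f_max ≈ 1160 N/mm; NOT adequate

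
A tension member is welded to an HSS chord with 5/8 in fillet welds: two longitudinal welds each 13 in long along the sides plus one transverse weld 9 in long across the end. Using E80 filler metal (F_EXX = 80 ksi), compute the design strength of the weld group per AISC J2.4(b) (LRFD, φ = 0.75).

φR_n ≈ 566 kip

t_e = 0.707 × 0.625 = 0.4419 in.
R_nwl = 0.6 × 80 × 0.4419 × 26 = 551.5 kip (longitudinal, 2 welds).
R_nwt = 0.6 × 80 × 0.4419 × 9 = 190.9 kip (transverse, base value).
(i) R_nwl + R_nwt = 742.3 kip; (ii) 0.85 R_nwl + 1.5 R_nwt = 755.1 kip.
R_n = max = 755.1 kip [governs: (ii)]; φR_n = 566.3 kip.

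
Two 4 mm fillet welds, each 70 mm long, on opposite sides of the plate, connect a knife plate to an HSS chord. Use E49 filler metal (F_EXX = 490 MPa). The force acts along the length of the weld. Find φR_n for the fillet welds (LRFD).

Effective throat t_e = 0.707 × 4 = 2.828 mm.
Total length L = 140 mm; A_we = 2.828 × 140 = 395.9 mm².
F_nw = 0.6 F_EXX = 0.6 × 490 = 294 MPa.
φR_n = 0.75 × 294 × 395.9 × 10⁻³ = 87.3 kN.

φR_n ≈ 87.3 kN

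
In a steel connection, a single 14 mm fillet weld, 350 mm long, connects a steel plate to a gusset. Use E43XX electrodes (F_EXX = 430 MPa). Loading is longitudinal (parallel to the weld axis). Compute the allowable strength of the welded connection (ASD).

R_n/Ω ≈ 447 kN

Effective throat t_e = 0.707 × 14 = 9.898 mm.
Total length L = 350 mm; A_we = 9.898 × 350 = 3464 mm².
F_nw = 0.6 F_EXX = 0.6 × 430 = 258 MPa.
R_n = 258 × 3464 × 10⁻³ = 893.8 kN; R_n/Ω = 893.8/2.0 = 446.9 kN.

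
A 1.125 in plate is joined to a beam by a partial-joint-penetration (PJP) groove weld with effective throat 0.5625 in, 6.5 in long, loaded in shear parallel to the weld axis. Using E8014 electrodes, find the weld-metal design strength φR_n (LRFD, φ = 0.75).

φR_n ≈ 132 kip

E80XX → F_EXX = 80 ksi.
Effective throat (given) t_e = 0.5625 in.
A_we = 0.5625 × 6.5 = 3.656 in².
F_nw = 0.6 F_EXX = 48 ksi.
φR_n = 0.75 × 48 × 3.656 = 131.6 kip.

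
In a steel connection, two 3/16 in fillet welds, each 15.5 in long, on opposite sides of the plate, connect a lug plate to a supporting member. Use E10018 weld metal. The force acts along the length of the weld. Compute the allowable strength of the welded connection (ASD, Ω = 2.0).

E100XX → F_EXX = 100 ksi.
Effective throat t_e = 0.707 × 0.1875 = 0.1326 in.
Total length L = 31 in; A_we = 0.1326 × 31 = 4.109 in².
F_nw = 0.6 F_EXX = 0.6 × 100 = 60 ksi.
R_n = 60 × 4.109 = 246.6 kip; R_n/Ω = 246.6/2.0 = 123.3 kip.

R_n/Ω ≈ 123 kip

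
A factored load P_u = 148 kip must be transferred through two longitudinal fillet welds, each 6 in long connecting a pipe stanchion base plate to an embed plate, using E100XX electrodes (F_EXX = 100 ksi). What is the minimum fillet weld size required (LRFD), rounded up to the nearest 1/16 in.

Total weld length L = 12 in.
Required throat t_e = P_u / (φ × 0.6 F_EXX × L) = 148 / (0.75 × 0.6 × 100 × 12) = 0.2741 in.
Required leg w = t_e / 0.707 = 0.3877 in → use 7/16 in.

w = 7/16 in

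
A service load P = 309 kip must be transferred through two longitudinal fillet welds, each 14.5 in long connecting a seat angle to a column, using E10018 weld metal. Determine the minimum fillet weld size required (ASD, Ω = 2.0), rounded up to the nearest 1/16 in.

w = 9/16 in

E100XX → F_EXX = 100 ksi.
Total weld length L = 29 in.
Required throat t_e = P × Ω / (0.6 F_EXX × L) = 309 × 2.0 / (0.6 × 100 × 29) = 0.3552 in.
Required leg w = t_e / 0.707 = 0.5024 in → use 9/16 in.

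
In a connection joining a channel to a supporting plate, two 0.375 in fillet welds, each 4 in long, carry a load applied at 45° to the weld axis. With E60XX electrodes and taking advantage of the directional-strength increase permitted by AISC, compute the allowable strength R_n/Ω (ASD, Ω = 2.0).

E60XX → F_EXX = 60 ksi.
t_e = 0.707 × 0.375 = 0.2651 in; A_we = 0.2651 × 8 = 2.121 in².
Directional factor: 1.0 + 0.5 sin^1.5(45°) = 1.297.
F_nw = 0.6 × 60 × 1.297 = 46.7 ksi.
R_n/Ω = (46.7 × 2.121) / 2.0 = 49.53 kip.

R_n/Ω ≈ 49.5 kip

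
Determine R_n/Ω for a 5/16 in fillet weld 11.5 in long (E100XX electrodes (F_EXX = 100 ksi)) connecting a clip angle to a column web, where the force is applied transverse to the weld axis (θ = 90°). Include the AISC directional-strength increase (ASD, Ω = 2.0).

t_e = 0.707 × 0.3125 = 0.2209 in; A_we = 0.2209 × 11.5 = 2.541 in².
Directional factor: 1.0 + 0.5 sin^1.5(90°) = 1.5.
F_nw = 0.6 × 100 × 1.5 = 90 ksi.
R_n/Ω = (90 × 2.541) / 2.0 = 114.3 kip.

R_n/Ω ≈ 114 kip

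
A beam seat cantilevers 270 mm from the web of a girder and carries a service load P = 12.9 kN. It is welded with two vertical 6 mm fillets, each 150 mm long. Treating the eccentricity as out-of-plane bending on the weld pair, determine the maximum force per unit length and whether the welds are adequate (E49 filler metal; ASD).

E49XX → F_EXX = 490 MPa.
L_w = 2 × 150 = 300 mm; section modulus (unit throat) S = 2 × L²/6 = 7500 mm².
Direct shear f_v = P/L_w = 12.9×10³/300 = 43 N/mm.
Moment M = P × e = 12.9×10³ × 270 = 3483000 N·mm; bending f_b = M/S = 464.4 N/mm.
f_max = √(f_v² + f_b²) = √(43² + 464.4²) = 466.4 N/mm.
r_n/Ω = (1/2.0) × 0.6 × 490 × (0.707 × 6) = 623.6 N/mm → adequate.

f_max ≈ 466 N/mm; adequate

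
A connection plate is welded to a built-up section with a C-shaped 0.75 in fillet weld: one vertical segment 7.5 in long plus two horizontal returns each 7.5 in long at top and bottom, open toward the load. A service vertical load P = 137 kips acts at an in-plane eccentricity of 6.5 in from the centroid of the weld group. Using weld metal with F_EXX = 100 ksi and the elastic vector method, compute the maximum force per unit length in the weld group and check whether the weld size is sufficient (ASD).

Total weld length L_w = 22.5 in. Treat welds as unit-width lines.
Centroid: x̄ = 2×7.5×3.75 / 22.5 = 2.5 in from the vertical weld.
Polar moment about centroid: J = I_x + I_y = [7.5³/12 + 2×7.5×3.75²] + [7.5×2.5² + 2(7.5³/12 + 7.5×1.25²)] = 386.7 in³.
Direct shear f_v = P/L_w = 137 / 22.5 = 6.089 kip/in (vertical).
Torsion M = P·e = 137 × 6.5 = 890.5 kip·in.
Critical point at (x, y) = (5, 3.75) from centroid. f_tx = M·y/J = 8.635 kip/in; f_ty = M·x/J = 11.51 kip/in.
Resultant f_max = √[f_tx² + (f_v + f_ty)²] = √[8.635² + (6.089 + 11.51)²] = 19.61 kip/in.
Capacity per unit length: r_n/Ω = (1/2.0) × 0.6 × 100 × (0.707 × 0.75) = 15.91 kip/in.
19.61 > 15.91 → NOT adequate.

f_max ≈ 19.6 kip/in; NOT adequate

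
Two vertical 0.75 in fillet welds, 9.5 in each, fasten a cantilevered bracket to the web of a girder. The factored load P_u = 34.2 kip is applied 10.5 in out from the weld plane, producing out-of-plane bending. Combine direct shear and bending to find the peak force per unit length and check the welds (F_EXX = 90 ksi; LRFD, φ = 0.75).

L_w = 2 × 9.5 = 19 in; section modulus (unit throat) S = 2 × L²/6 = 30.08 in².
Direct shear f_v = P/L_w = 34.2/19 = 1.8 kip/in.
Moment M = P × e = 34.2 × 10.5 = 359.1 kip·in; bending f_b = M/S = 11.94 kip/in.
f_max = √(f_v² + f_b²) = √(1.8² + 11.94²) = 12.07 kip/in.
φr_n = 0.75 × 0.6 × 90 × (0.707 × 0.75) = 21.48 kip/in → adequate.

f_max ≈ 12.1 kip/in; adequate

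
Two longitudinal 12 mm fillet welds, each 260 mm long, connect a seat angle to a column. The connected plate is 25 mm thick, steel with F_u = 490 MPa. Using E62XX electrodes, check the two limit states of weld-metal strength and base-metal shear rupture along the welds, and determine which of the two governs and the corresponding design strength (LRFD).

E62XX → F_EXX = 620 MPa.
t_e = 0.707 × 12 = 8.484 mm; L = 520 mm.
Weld metal: φR_n = 0.75 × 0.6 × 620 × 8.484 × 520 × 10⁻³ = 1231 kN.
Base metal (shear rupture): φR_n = 0.75 × 0.6 × 490 × 25 × 520 × 10⁻³ = 2866 kN.
Governing: weld metal.

φR_n ≈ 1230 kN (weld metal governs)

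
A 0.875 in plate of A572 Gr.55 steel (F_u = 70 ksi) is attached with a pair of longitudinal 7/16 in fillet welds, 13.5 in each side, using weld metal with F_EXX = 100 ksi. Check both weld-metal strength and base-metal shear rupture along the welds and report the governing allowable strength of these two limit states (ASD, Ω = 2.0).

t_e = 0.707 × 0.4375 = 0.3093 in; L = 27 in.
Weld metal: R_n/Ω = (1/2.0) × 0.6 × 100 × 0.3093 × 27 = 250.5 kip.
Base metal (shear rupture): R_n/Ω = (1/2.0) × 0.6 × 70 × 0.875 × 27 = 496.1 kip.
Governing: weld metal.

R_n/Ω ≈ 251 kip (weld metal governs)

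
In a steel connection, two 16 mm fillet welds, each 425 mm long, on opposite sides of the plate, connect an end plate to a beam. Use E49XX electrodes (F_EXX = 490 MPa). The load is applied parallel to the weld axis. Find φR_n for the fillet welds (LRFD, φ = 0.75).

φR_n ≈ 2120 kN

Effective throat t_e = 0.707 × 16 = 11.31 mm.
Total length L = 850 mm; A_we = 11.31 × 850 = 9615 mm².
F_nw = 0.6 F_EXX = 0.6 × 490 = 294 MPa.
φR_n = 0.75 × 294 × 9615 × 10⁻³ = 2120 kN.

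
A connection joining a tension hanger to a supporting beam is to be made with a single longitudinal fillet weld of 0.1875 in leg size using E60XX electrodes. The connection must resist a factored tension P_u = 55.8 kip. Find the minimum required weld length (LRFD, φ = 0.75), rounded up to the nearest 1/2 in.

L = 16 in

E60XX → F_EXX = 60 ksi.
Throat t_e = 0.707 × 0.1875 = 0.1326 in.
φr_n = 0.75 × 0.6 × 60 × 0.1326 = 3.579 kip/in.
L_req = P_u / φr_n = 55.8 / 3.579 = 15.59 in total.
Round up → use L = 16 in.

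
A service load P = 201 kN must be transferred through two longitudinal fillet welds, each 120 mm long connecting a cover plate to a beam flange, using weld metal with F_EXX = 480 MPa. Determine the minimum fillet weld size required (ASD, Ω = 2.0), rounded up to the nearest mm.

w = 9 mm

Total weld length L = 240 mm.
Required throat t_e = P × Ω / (0.6 F_EXX × L) = 201 × 2.0 / (0.6 × 480 × 240 × 10⁻³) = 5.816 mm.
Required leg w = t_e / 0.707 = 8.226 mm → use 9 mm.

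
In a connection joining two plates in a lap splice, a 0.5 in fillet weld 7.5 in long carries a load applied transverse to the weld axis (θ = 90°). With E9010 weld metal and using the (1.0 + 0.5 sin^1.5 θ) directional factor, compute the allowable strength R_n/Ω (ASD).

E90XX → F_EXX = 90 ksi.
t_e = 0.707 × 0.5 = 0.3535 in; A_we = 0.3535 × 7.5 = 2.651 in².
Directional factor: 1.0 + 0.5 sin^1.5(90°) = 1.5.
F_nw = 0.6 × 90 × 1.5 = 81 ksi.
R_n/Ω = (81 × 2.651) / 2.0 = 107.4 kip.

R_n/Ω ≈ 107 kip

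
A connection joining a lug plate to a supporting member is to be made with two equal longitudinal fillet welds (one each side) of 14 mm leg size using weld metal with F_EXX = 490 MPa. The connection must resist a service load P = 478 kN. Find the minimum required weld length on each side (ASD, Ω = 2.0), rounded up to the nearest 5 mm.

L = 165 mm on each side

Throat t_e = 0.707 × 14 = 9.898 mm.
r_n/Ω = (0.6 × 490 × 9.898) / 2.0 = 1455 N/mm = 1.455 kN/mm.
L_req = P / (r_n/Ω) = 478 / 1.455 = 328.5 mm total.
Per side: 328.5 / 2 = 164.3 mm.
Round up → use L = 165 mm on each side.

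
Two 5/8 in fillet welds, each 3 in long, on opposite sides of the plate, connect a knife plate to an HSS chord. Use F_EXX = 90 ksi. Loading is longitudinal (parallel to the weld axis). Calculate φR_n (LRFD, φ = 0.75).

φR_n ≈ 107 kips

Effective throat t_e = 0.707 × 0.625 = 0.4419 in.
Total length L = 6 in; A_we = 0.4419 × 6 = 2.651 in².
F_nw = 0.6 F_EXX = 0.6 × 90 = 54 ksi.
φR_n = 0.75 × 54 × 2.651 = 107.4 kips.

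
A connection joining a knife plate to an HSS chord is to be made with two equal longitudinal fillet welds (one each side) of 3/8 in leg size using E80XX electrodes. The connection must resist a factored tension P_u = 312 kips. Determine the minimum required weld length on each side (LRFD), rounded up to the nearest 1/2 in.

E80XX → F_EXX = 80 ksi.
Throat t_e = 0.707 × 0.375 = 0.2651 in.
φr_n = 0.75 × 0.6 × 80 × 0.2651 = 9.544 kips/in.
L_req = P_u / φr_n = 312 / 9.544 = 32.69 in total.
Per side: 32.69 / 2 = 16.34 in.
Round up → use L = 16.5 in on each side.

L = 16.5 in on each side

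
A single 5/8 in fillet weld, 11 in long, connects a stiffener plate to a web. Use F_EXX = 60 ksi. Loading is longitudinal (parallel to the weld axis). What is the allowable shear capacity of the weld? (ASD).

R_n/Ω ≈ 87.5 kip

Effective throat t_e = 0.707 × 0.625 = 0.4419 in.
Total length L = 11 in; A_we = 0.4419 × 11 = 4.861 in².
F_nw = 0.6 F_EXX = 0.6 × 60 = 36 ksi.
R_n = 36 × 4.861 = 175 kip; R_n/Ω = 175/2.0 = 87.49 kip.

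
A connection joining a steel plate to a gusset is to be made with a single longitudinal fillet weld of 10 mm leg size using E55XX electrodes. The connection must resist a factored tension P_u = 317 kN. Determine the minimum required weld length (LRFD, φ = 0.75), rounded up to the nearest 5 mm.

E55XX → F_EXX = 550 MPa.
Throat t_e = 0.707 × 10 = 7.07 mm.
φr_n = 0.75 × 0.6 × 550 × 7.07 × 10⁻³ = 1.75 kN/mm.
L_req = P_u / φr_n = 317 / 1.75 = 181.2 mm total.
Round up → use L = 185 mm.

L = 185 mm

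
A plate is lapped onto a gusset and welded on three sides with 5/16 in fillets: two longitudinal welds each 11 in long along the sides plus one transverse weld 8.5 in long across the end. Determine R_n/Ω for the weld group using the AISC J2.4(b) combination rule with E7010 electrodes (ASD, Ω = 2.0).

E70XX → F_EXX = 70 ksi.
t_e = 0.707 × 0.3125 = 0.2209 in.
R_nwl = 0.6 × 70 × 0.2209 × 22 = 204.1 kips (longitudinal, 2 welds).
R_nwt = 0.6 × 70 × 0.2209 × 8.5 = 78.87 kips (transverse, base value).
(i) R_nwl + R_nwt = 283 kips; (ii) 0.85 R_nwl + 1.5 R_nwt = 291.8 kips.
R_n = max = 291.8 kips [governs: (ii)]; R_n/Ω = 145.9 kips.

R_n/Ω ≈ 146 kips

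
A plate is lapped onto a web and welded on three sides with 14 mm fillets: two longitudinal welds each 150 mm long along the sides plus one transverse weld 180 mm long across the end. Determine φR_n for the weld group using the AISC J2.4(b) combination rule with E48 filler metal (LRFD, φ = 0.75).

φR_n ≈ 1120 kN

E48XX → F_EXX = 480 MPa.
t_e = 0.707 × 14 = 9.898 mm.
R_nwl = 0.6 × 480 × 9.898 × 300 × 10⁻³ = 855.2 kN (longitudinal, 2 welds).
R_nwt = 0.6 × 480 × 9.898 × 180 × 10⁻³ = 513.1 kN (transverse, base value).
(i) R_nwl + R_nwt = 1368 kN; (ii) 0.85 R_nwl + 1.5 R_nwt = 1497 kN.
R_n = max = 1497 kN [governs: (ii)]; φR_n = 1122 kN.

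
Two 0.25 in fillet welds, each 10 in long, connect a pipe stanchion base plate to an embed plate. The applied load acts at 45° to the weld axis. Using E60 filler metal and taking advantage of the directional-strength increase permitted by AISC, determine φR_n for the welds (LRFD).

φR_n ≈ 124 kip

E60XX → F_EXX = 60 ksi.
t_e = 0.707 × 0.25 = 0.1767 in; A_we = 0.1767 × 20 = 3.535 in².
Directional factor: 1.0 + 0.5 sin^1.5(45°) = 1.297.
F_nw = 0.6 × 60 × 1.297 = 46.7 ksi.
φR_n = 0.75 × 46.7 × 3.535 = 123.8 kip.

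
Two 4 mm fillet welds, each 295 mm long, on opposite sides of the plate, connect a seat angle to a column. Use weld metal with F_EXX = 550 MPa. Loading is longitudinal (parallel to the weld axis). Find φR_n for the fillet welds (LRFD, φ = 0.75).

φR_n ≈ 413 kN

Effective throat t_e = 0.707 × 4 = 2.828 mm.
Total length L = 590 mm; A_we = 2.828 × 590 = 1669 mm².
F_nw = 0.6 F_EXX = 0.6 × 550 = 330 MPa.
φR_n = 0.75 × 330 × 1669 × 10⁻³ = 413 kN.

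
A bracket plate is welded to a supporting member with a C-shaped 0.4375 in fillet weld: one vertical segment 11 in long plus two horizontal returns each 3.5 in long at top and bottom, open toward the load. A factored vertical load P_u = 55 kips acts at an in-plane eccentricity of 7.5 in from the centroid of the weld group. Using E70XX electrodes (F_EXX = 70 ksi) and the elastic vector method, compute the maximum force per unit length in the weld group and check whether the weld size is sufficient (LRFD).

f_max ≈ 9.24 kip/in; adequate

Total weld length L_w = 18 in. Treat welds as unit-width lines.
Centroid: x̄ = 2×3.5×1.75 / 18 = 0.6806 in from the vertical weld.
Polar moment about centroid: J = I_x + I_y = [11³/12 + 2×3.5×5.5²] + [11×0.6806² + 2(3.5³/12 + 3.5×1.069²)] = 342.9 in³.
Direct shear f_v = P/L_w = 55 / 18 = 3.056 kip/in (vertical).
Torsion M = P·e = 55 × 7.5 = 412.5 kip·in.
Critical point at (x, y) = (2.819, 5.5) from centroid. f_tx = M·y/J = 6.616 kip/in; f_ty = M·x/J = 3.392 kip/in.
Resultant f_max = √[f_tx² + (f_v + f_ty)²] = √[6.616² + (3.056 + 3.392)²] = 9.238 kip/in.
Capacity per unit length: φr_n = 0.75 × 0.6 × 70 × (0.707 × 0.4375) = 9.743 kip/in.
9.238 ≤ 9.743 → adequate.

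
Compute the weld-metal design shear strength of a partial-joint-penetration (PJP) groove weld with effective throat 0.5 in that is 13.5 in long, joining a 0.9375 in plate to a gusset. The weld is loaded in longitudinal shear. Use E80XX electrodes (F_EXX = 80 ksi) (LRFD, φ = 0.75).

φR_n ≈ 243 kip

Effective throat (given) t_e = 0.5 in.
A_we = 0.5 × 13.5 = 6.75 in².
F_nw = 0.6 F_EXX = 48 ksi.
φR_n = 0.75 × 48 × 6.75 = 243 kip.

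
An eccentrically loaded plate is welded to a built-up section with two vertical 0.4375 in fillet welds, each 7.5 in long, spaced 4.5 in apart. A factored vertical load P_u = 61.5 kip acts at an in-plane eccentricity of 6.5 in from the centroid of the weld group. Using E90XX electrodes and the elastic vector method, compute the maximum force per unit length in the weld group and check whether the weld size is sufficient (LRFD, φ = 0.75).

f_max ≈ 14.5 kip/in; NOT adequate

E90XX → F_EXX = 90 ksi.
Total weld length L_w = 15 in. Treat welds as unit-width lines.
Polar moment about centroid: J = 2[d³/12 + d(b/2)²] = 2[7.5³/12 + 7.5×2.25²] = 146.2 in³.
Direct shear f_v = P/L_w = 61.5 / 15 = 4.1 kip/in (vertical).
Torsion M = P·e = 61.5 × 6.5 = 399.75 kip·in.
Critical point at (x, y) = (2.25, 3.75) from centroid. f_tx = M·y/J = 10.25 kip/in; f_ty = M·x/J = 6.15 kip/in.
Resultant f_max = √[f_tx² + (f_v + f_ty)²] = √[10.25² + (4.1 + 6.15)²] = 14.5 kip/in.
Capacity per unit length: φr_n = 0.75 × 0.6 × 90 × (0.707 × 0.4375) = 12.53 kip/in.
14.5 > 12.53 → NOT adequate.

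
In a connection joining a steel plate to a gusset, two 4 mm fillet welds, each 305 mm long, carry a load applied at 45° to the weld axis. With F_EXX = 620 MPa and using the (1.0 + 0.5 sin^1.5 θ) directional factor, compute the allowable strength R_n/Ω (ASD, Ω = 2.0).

t_e = 0.707 × 4 = 2.828 mm; A_we = 2.828 × 610 = 1725 mm².
Directional factor: 1.0 + 0.5 sin^1.5(45°) = 1.297.
F_nw = 0.6 × 620 × 1.297 = 482.6 MPa.
R_n/Ω = (482.6 × 1725) / 2.0 × 10⁻³ = 416.3 kN.

R_n/Ω ≈ 416 kN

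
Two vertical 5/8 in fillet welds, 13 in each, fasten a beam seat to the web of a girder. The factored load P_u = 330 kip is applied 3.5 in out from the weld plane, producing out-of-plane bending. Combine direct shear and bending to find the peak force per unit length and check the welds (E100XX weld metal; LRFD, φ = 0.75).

E100XX → F_EXX = 100 ksi.
L_w = 2 × 13 = 26 in; section modulus (unit throat) S = 2 × L²/6 = 56.33 in².
Direct shear f_v = P/L_w = 330/26 = 12.69 kip/in.
Moment M = P × e = 330 × 3.5 = 1155 kip·in; bending f_b = M/S = 20.5 kip/in.
f_max = √(f_v² + f_b²) = √(12.69² + 20.5²) = 24.11 kip/in.
φr_n = 0.75 × 0.6 × 100 × (0.707 × 0.625) = 19.88 kip/in → NOT adequate.

f_max ≈ 24.1 kip/in; NOT adequate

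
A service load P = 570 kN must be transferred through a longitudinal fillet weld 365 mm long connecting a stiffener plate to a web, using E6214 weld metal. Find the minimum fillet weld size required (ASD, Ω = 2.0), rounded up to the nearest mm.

E62XX → F_EXX = 620 MPa.
Total weld length L = 365 mm.
Required throat t_e = P × Ω / (0.6 F_EXX × L) = 570 × 2.0 / (0.6 × 620 × 365 × 10⁻³) = 8.396 mm.
Required leg w = t_e / 0.707 = 11.88 mm → use 12 mm.

w = 12 mm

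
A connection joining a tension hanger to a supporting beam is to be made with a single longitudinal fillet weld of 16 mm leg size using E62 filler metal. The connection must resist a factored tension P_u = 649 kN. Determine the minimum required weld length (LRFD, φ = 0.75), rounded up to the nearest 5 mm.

E62XX → F_EXX = 620 MPa.
Throat t_e = 0.707 × 16 = 11.31 mm.
φr_n = 0.75 × 0.6 × 620 × 11.31 × 10⁻³ = 3.156 kN/mm.
L_req = P_u / φr_n = 649 / 3.156 = 205.6 mm total.
Round up → use L = 210 mm.

L = 210 mm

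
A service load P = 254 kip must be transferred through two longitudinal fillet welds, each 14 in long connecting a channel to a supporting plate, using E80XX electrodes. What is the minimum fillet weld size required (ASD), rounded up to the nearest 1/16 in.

w = 9/16 in

E80XX → F_EXX = 80 ksi.
Total weld length L = 28 in.
Required throat t_e = P × Ω / (0.6 F_EXX × L) = 254 × 2.0 / (0.6 × 80 × 28) = 0.378 in.
Required leg w = t_e / 0.707 = 0.5346 in → use 9/16 in.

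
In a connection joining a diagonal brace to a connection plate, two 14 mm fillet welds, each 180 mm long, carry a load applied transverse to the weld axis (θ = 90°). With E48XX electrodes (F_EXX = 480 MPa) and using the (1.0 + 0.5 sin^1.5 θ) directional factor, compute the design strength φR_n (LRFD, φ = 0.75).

φR_n ≈ 1150 kN

t_e = 0.707 × 14 = 9.898 mm; A_we = 9.898 × 360 = 3563 mm².
Directional factor: 1.0 + 0.5 sin^1.5(90°) = 1.5.
F_nw = 0.6 × 480 × 1.5 = 432 MPa.
φR_n = 0.75 × 432 × 3563 × 10⁻³ = 1155 kN.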